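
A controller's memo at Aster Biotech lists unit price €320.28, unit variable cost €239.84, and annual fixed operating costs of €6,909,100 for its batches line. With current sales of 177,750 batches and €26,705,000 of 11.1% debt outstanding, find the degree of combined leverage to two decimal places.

3.23

At 177,750 units, contribution = 177,750 × €80.44 = €14,298,210.00.
EBIT = €14,298,210.00 − €6,909,100 = €7,389,110.00. Interest = €2,964,255.00.
DOL = €14,298,210.00 ÷ €7,389,110.00 = 1.9350; DFL = €7,389,110.00 ÷ €4,424,855.00 = 1.6699.
Combined leverage = 1.9350 × 1.6699 = 3.2313.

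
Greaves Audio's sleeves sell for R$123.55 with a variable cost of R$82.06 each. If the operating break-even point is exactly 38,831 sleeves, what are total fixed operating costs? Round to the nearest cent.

R$1,611,098.19

Contribution margin per unit = R$123.55 − R$82.06 = R$41.49.
Fixed costs = break-even units × CM = 38,831 × R$41.49 = R$1,611,098.19.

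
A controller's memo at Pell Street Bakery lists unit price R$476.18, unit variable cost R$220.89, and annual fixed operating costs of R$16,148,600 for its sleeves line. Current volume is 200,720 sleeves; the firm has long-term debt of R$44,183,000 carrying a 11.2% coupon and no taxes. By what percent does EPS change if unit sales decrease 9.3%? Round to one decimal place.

At 200,720 units, contribution = 200,720 × R$255.29 = R$51,241,808.80.
EBIT = R$51,241,808.80 − R$16,148,600 = R$35,093,208.80.
Interest = R$4,948,496.00, so EBIT − I = R$30,144,712.80.
DCL = total CM / (EBIT − I) = R$51,241,808.80 / R$30,144,712.80 = 1.6999.
EPS therefore changes by 1.6999 × (-9.3%) = -15.8%.

-15.8%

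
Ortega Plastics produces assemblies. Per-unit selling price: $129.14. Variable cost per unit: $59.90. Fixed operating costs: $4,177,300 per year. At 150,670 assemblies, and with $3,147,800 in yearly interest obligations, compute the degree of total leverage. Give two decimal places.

At 150,670 units, contribution = 150,670 × $69.24 = $10,432,390.80.
EBIT = $10,432,390.80 − $4,177,300 = $6,255,090.80. Interest = $3,147,800.00.
DOL = $10,432,390.80 ÷ $6,255,090.80 = 1.6678; DFL = $6,255,090.80 ÷ $3,107,290.80 = 2.0130.
DCL = DOL × DFL = 1.6678 × 2.0130 = 3.3573.

3.36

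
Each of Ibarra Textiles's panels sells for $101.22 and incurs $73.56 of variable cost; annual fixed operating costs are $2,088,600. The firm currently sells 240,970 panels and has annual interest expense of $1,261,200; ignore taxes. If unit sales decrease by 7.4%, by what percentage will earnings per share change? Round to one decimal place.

Contribution at this volume is 240,970 × $27.66 = $6,665,230.20.
Subtracting fixed costs: EBIT = $6,665,230.20 − $2,088,600 = $4,576,630.20.
After interest of $1,261,200.00, pre-tax earnings = $3,315,430.20.
DCL = total CM / (EBIT − I) = $6,665,230.20 / $3,315,430.20 = 2.0104.
%ΔEPS = DCL × %ΔSales = 2.0104 × -7.4% = -14.9%.

-14.9%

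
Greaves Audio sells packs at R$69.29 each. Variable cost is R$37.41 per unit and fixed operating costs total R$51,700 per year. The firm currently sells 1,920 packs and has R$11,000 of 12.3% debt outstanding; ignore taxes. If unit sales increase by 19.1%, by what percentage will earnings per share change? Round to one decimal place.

+143.3%

At 1,920 units, contribution = 1,920 × R$31.88 = R$61,209.60.
EBIT = R$61,209.60 − R$51,700 = R$9,509.60.
Interest = R$1,353.00, so EBIT − I = R$8,156.60.
DCL = total CM / (EBIT − I) = R$61,209.60 / R$8,156.60 = 7.5043.
%ΔEPS = DCL × %ΔSales = 7.5043 × +19.1% = +143.3%.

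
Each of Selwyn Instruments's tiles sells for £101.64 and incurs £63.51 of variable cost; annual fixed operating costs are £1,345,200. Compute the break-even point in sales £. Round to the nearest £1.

£3,585,789

Contribution margin per unit = £101.64 − £63.51 = £38.13, a CM ratio of £38.13 ÷ £101.64 = 0.3751.
Break-even sales = FC ÷ CM ratio = £1,345,200 × £101.64 / £38.13 = £3,585,789.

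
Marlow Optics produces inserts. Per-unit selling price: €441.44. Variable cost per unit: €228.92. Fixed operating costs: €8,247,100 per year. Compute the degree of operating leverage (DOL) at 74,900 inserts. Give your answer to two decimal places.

At 74,900 units, contribution = 74,900 × €212.52 = €15,917,748.00.
EBIT = €15,917,748.00 − €8,247,100 = €7,670,648.00.
Degree of operating leverage = €15,917,748.00 / €7,670,648.00 = 2.0752.

2.08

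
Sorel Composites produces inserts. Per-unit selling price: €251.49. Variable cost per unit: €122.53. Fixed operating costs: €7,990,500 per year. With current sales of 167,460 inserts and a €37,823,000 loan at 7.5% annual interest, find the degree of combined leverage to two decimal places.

At 167,460 units, contribution = 167,460 × €128.96 = €21,595,641.60.
EBIT = €21,595,641.60 − €7,990,500 = €13,605,141.60. Interest = €2,836,725.00, so EBIT − I = €10,768,416.60.
Degree of total leverage = total CM / (EBIT − interest) = €21,595,641.60 / €10,768,416.60 = 2.0055.

2.01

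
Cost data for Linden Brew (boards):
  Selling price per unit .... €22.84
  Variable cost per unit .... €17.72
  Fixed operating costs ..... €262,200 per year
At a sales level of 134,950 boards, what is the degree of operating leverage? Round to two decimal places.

1.61

At 134,950 units, contribution = 134,950 × €5.12 = €690,944.00.
EBIT = €690,944.00 − €262,200 = €428,744.00.
So DOL = total CM / EBIT = €690,944.00 / €428,744.00 = 1.6116.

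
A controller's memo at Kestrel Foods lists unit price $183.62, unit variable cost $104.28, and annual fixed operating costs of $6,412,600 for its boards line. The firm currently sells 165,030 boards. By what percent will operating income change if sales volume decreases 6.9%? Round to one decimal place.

-13.5%

At 165,030 units, contribution = 165,030 × $79.34 = $13,093,480.20.
Operating income = contribution − fixed costs = $13,093,480.20 − $6,412,600 = $6,680,880.20.
Degree of operating leverage = $13,093,480.20 / $6,680,880.20 = 1.9598.
So EBIT moves 1.9598 × (-6.9%) = -13.5%.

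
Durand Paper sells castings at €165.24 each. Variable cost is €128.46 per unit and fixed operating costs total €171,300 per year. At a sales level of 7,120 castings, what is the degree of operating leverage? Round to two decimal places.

2.89

Contribution at this volume is 7,120 × €36.78 = €261,873.60.
Operating income = contribution − fixed costs = €261,873.60 − €171,300 = €90,573.60.
Degree of operating leverage = €261,873.60 / €90,573.60 = 2.8913.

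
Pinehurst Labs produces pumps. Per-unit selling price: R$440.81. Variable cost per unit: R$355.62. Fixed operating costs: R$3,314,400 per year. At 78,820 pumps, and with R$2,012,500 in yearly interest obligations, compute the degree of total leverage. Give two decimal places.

4.84

Contribution at this volume is 78,820 × R$85.19 = R$6,714,675.80.
Subtracting fixed costs: EBIT = R$6,714,675.80 − R$3,314,400 = R$3,400,275.80. Interest = R$2,012,500.00.
DOL = R$6,714,675.80 ÷ R$3,400,275.80 = 1.9747; DFL = R$3,400,275.80 ÷ R$1,387,775.80 = 2.4502.
DCL = DOL × DFL = 1.9747 × 2.4502 = 4.8384.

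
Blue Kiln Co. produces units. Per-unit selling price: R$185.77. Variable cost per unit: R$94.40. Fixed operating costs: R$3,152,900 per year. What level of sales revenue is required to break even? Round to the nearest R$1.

CM per unit = R$185.77 − R$94.40 = R$91.37; CM ratio = R$91.37 / R$185.77 = 0.4918.
Break-even revenue = fixed costs × price ÷ CM = R$3,152,900 × R$185.77 ÷ R$91.37 = R$6,410,356.

R$6,410,356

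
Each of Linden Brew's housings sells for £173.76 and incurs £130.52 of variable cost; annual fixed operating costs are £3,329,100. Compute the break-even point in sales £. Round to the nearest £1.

£13,377,993

Contribution margin per unit = £173.76 − £130.52 = £43.24, a CM ratio of £43.24 ÷ £173.76 = 0.2488.
Break-even sales = FC ÷ CM ratio = £3,329,100 × £173.76 / £43.24 = £13,377,993.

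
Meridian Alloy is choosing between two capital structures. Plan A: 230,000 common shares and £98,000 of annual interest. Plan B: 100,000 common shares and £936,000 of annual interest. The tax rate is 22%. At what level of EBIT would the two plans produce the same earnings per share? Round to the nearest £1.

£1,580,615

At indifference, (EBIT − 98,000)(1 − t)/230,000 = (EBIT − 936,000)(1 − t)/100,000.
The (1 − t) factor cancels: (EBIT − 98,000) × 100,000 = (EBIT − 936,000) × 230,000.
Solving, EBIT = (936,000·230,000 − 98,000·100,000) / (230,000 − 100,000) = 205,480,000,000 / 130,000 = 1,580,615.38.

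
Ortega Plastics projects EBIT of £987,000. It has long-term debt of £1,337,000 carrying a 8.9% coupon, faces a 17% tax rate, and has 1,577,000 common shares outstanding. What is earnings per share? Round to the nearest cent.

£0.46

Pre-tax income = £987,000 − £118,993.00 = £868,007.00.
Net income = £868,007.00 × (1 − 0.17) = £720,445.81.
EPS = £720,445.81 ÷ 1,577,000 = £0.46.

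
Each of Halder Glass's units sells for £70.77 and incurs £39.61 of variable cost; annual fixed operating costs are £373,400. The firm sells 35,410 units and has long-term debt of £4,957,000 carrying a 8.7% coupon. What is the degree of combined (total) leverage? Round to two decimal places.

3.69

Total contribution margin = 35,410 × £31.16 = £1,103,375.60.
Subtracting fixed costs: EBIT = £1,103,375.60 − £373,400 = £729,975.60. Interest = £431,259.00, so EBIT − I = £298,716.60.
Degree of total leverage = total CM / (EBIT − interest) = £1,103,375.60 / £298,716.60 = 3.6937.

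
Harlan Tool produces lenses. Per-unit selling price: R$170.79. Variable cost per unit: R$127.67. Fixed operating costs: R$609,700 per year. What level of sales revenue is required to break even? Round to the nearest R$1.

CM per unit = R$170.79 − R$127.67 = R$43.12; CM ratio = R$43.12 / R$170.79 = 0.2525.
Break-even revenue = fixed costs × price ÷ CM = R$609,700 × R$170.79 ÷ R$43.12 = R$2,414,904.

R$2,414,904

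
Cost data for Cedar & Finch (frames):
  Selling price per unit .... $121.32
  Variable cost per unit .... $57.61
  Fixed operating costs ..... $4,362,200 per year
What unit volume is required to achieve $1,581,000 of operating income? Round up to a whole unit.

Unit CM = price − variable cost = $121.32 − $57.61 = $63.71.
Required volume = (fixed costs + target profit) ÷ CM = ($4,362,200 + $1,581,000) ÷ $63.71 = 93,285.20, so 93,286 frames.

93,286 frames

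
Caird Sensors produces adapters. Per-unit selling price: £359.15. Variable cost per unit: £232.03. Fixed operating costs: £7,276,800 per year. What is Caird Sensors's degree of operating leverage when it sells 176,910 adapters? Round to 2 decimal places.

1.48

At 176,910 units, contribution = 176,910 × £127.12 = £22,488,799.20.
Operating income = contribution − fixed costs = £22,488,799.20 − £7,276,800 = £15,211,999.20.
So DOL = total CM / EBIT = £22,488,799.20 / £15,211,999.20 = 1.4784.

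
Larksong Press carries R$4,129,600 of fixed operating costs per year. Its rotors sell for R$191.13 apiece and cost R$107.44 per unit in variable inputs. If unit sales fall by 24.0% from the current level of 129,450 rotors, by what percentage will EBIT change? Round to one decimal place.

At 129,450 units, contribution = 129,450 × R$83.69 = R$10,833,670.50.
EBIT = R$10,833,670.50 − R$4,129,600 = R$6,704,070.50.
Degree of operating leverage = R$10,833,670.50 / R$6,704,070.50 = 1.6160.
%ΔEBIT = DOL × %ΔSales = 1.6160 × -24.0% = -38.8%.

-38.8%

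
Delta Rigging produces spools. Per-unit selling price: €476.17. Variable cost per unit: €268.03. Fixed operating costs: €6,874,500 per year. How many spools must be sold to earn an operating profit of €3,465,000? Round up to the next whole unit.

49,676 spools

Unit CM = price − variable cost = €476.17 − €268.03 = €208.14.
Required volume = (fixed costs + target profit) ÷ CM = (€6,874,500 + €3,465,000) ÷ €208.14 = 49,675.70, so 49,676 spools.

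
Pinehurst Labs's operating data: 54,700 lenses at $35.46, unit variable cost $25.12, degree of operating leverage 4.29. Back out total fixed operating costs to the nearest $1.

$433,757

Total contribution margin = 54,700 × $10.34 = $565,598.00.
DOL = contribution / EBIT, so EBIT = $565,598.00 / 4.29 = $131,841.03.
And FC = contribution − EBIT = $565,598.00 − $131,841.03 = $433,757.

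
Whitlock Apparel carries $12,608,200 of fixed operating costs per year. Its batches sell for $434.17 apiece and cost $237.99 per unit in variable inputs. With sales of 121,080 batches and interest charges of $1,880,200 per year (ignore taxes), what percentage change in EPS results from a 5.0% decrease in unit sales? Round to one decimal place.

Total contribution margin = 121,080 × $196.18 = $23,753,474.40.
Operating income = contribution − fixed costs = $23,753,474.40 − $12,608,200 = $11,145,274.40.
After interest of $1,880,200.00, pre-tax earnings = $9,265,074.40.
Degree of combined leverage = contribution ÷ (EBIT − I) = $23,753,474.40 ÷ $9,265,074.40 = 2.5638.
%ΔEPS = DCL × %ΔSales = 2.5638 × -5.0% = -12.8%.

-12.8%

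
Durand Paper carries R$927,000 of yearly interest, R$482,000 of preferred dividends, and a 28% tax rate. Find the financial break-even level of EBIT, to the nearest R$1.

Grossing the preferred dividend up to pre-tax terms: R$482,000 / (1 − 0.28) = R$669,444.44.
EPS = 0 when EBIT covers interest plus the pre-tax preferred burden: R$927,000 + R$669,444.44 = R$1,596,444.44.

R$1,596,444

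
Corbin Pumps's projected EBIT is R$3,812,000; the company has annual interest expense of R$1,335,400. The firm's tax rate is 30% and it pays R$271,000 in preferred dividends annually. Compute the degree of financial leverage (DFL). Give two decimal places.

Interest = R$1,335,400.00.
Preferred dividends grossed up pre-tax: R$271,000 / (1 − 0.30) = R$387,142.86.
DFL = EBIT ÷ [EBIT − I − D_p/(1−t)] = R$3,812,000 ÷ [R$3,812,000 − R$1,335,400.00 − R$387,142.86] = R$3,812,000 ÷ R$2,089,457.14 = 1.8244.

1.82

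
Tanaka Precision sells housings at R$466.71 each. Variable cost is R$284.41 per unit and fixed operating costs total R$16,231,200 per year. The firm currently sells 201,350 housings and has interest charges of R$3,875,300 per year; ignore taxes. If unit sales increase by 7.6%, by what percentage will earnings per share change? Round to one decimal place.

+16.8%

At 201,350 units, contribution = 201,350 × R$182.30 = R$36,706,105.00.
EBIT = R$36,706,105.00 − R$16,231,200 = R$20,474,905.00.
After interest of R$3,875,300.00, pre-tax earnings = R$16,599,605.00.
DCL = total CM / (EBIT − I) = R$36,706,105.00 / R$16,599,605.00 = 2.2113.
%ΔEPS = DCL × %ΔSales = 2.2113 × +7.6% = +16.8%.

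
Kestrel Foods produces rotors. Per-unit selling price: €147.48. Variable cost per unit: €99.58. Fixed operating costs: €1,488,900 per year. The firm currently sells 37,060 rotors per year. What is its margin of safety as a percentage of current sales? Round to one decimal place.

16.1%

Each unit contributes €147.48 − €99.58 = €47.90. Break-even units = €1,488,900 ÷ €47.90 = 31,083.51; break-even revenue = 31,083.51 × €147.48 = €4,584,195.66.
Current sales = 37,060 × €147.48 = €5,465,608.80.
Margin of safety = (€5,465,608.80 − €4,584,195.66) ÷ €5,465,608.80 = 16.1%.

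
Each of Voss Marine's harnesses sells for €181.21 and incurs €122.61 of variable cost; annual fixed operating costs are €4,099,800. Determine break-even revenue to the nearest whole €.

€12,677,897

CM per unit = €181.21 − €122.61 = €58.60; CM ratio = €58.60 / €181.21 = 0.3234.
Break-even sales = FC ÷ CM ratio = €4,099,800 × €181.21 / €58.60 = €12,677,897.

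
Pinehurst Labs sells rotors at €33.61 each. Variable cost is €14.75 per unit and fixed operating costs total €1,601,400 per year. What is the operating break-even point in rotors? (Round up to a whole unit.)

84,910 rotors

Each unit contributes €33.61 − €14.75 = €18.86.
Break-even Q = €1,601,400 / €18.86 = 84,909.86 → 84,910 rotors.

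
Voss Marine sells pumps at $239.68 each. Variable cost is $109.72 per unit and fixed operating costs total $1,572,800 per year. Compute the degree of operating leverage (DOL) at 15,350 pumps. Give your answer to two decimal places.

Contribution at this volume is 15,350 × $129.96 = $1,994,886.00.
Subtracting fixed costs: EBIT = $1,994,886.00 − $1,572,800 = $422,086.00.
So DOL = total CM / EBIT = $1,994,886.00 / $422,086.00 = 4.7263.

4.73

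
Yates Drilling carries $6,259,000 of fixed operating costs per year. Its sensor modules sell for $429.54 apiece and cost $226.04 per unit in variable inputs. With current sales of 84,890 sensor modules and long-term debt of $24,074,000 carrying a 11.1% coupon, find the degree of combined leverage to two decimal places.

Total contribution margin = 84,890 × $203.50 = $17,275,115.00.
Subtracting fixed costs: EBIT = $17,275,115.00 − $6,259,000 = $11,016,115.00. Interest = $2,672,214.00.
DOL = $17,275,115.00 ÷ $11,016,115.00 = 1.5682; DFL = $11,016,115.00 ÷ $8,343,901.00 = 1.3203.
Combined leverage = 1.5682 × 1.3203 = 2.0705.

2.07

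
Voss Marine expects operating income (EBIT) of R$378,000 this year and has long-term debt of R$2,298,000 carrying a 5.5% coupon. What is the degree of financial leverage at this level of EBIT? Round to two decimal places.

1.50

Annual interest charges come to R$126,390.00.
Degree of financial leverage = EBIT / (EBIT − interest) = R$378,000 / R$251,610.00 = 1.5023.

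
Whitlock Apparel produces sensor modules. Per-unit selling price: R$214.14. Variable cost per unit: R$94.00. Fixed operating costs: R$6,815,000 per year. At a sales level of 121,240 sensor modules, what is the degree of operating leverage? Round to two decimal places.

Total contribution margin = 121,240 × R$120.14 = R$14,565,773.60.
Subtracting fixed costs: EBIT = R$14,565,773.60 − R$6,815,000 = R$7,750,773.60.
Degree of operating leverage = R$14,565,773.60 / R$7,750,773.60 = 1.8793.

1.88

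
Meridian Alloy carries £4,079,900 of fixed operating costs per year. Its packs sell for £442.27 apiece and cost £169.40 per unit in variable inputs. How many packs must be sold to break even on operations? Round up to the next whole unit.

Contribution margin per unit = £442.27 − £169.40 = £272.87.
Break-even volume = fixed costs ÷ CM per unit = £4,079,900 ÷ £272.87 = 14,951.81, so 14,952 packs.

14,952 packs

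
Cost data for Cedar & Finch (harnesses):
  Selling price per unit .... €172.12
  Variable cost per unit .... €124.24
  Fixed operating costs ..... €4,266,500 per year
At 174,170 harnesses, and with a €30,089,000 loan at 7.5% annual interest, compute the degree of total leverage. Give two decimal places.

Contribution at this volume is 174,170 × €47.88 = €8,339,259.60.
Operating income = contribution − fixed costs = €8,339,259.60 − €4,266,500 = €4,072,759.60. Interest = €2,256,675.00.
DOL = €8,339,259.60 ÷ €4,072,759.60 = 2.0476; DFL = €4,072,759.60 ÷ €1,816,084.60 = 2.2426.
DCL = DOL × DFL = 2.0476 × 2.2426 = 4.5919.

4.59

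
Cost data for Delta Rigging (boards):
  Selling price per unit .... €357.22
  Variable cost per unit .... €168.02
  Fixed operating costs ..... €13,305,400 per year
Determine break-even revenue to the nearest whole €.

Contribution margin per unit = €357.22 − €168.02 = €189.20, a CM ratio of €189.20 ÷ €357.22 = 0.5296.
Break-even revenue = fixed costs × price ÷ CM = €13,305,400 × €357.22 ÷ €189.20 = €25,121,327.

€25,121,327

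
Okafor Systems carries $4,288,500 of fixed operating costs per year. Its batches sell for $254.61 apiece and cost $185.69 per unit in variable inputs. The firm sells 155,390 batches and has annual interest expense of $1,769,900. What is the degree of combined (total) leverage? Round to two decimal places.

Total contribution margin = 155,390 × $68.92 = $10,709,478.80.
Operating income = contribution − fixed costs = $10,709,478.80 − $4,288,500 = $6,420,978.80. Interest = $1,769,900.00.
DOL = $10,709,478.80 ÷ $6,420,978.80 = 1.6679; DFL = $6,420,978.80 ÷ $4,651,078.80 = 1.3805.
DCL = DOL × DFL = 1.6679 × 1.3805 = 2.3025.

2.30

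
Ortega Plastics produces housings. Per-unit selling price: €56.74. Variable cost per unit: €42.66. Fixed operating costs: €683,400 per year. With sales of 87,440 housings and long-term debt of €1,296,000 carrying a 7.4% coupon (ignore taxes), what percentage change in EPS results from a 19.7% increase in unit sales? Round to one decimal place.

Total contribution margin = 87,440 × €14.08 = €1,231,155.20.
Operating income = contribution − fixed costs = €1,231,155.20 − €683,400 = €547,755.20.
Interest = €95,904.00, so EBIT − I = €451,851.20.
DCL = total CM / (EBIT − I) = €1,231,155.20 / €451,851.20 = 2.7247.
EPS therefore changes by 2.7247 × (+19.7%) = +53.7%.

+53.7%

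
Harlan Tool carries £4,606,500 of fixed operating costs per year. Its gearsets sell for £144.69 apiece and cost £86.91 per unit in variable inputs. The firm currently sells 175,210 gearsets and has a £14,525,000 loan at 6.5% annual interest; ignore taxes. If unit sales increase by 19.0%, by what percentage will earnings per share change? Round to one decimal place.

At 175,210 units, contribution = 175,210 × £57.78 = £10,123,633.80.
Subtracting fixed costs: EBIT = £10,123,633.80 − £4,606,500 = £5,517,133.80.
After interest of £944,125.00, pre-tax earnings = £4,573,008.80.
Degree of combined leverage = contribution ÷ (EBIT − I) = £10,123,633.80 ÷ £4,573,008.80 = 2.2138.
%ΔEPS = DCL × %ΔSales = 2.2138 × +19.0% = +42.1%.

+42.1%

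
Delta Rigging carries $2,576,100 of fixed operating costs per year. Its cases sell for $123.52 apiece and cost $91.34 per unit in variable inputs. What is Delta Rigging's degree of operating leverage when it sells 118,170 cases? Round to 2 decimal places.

3.10

Contribution at this volume is 118,170 × $32.18 = $3,802,710.60.
EBIT = $3,802,710.60 − $2,576,100 = $1,226,610.60.
DOL = contribution ÷ EBIT = $3,802,710.60 ÷ $1,226,610.60 = 3.1002.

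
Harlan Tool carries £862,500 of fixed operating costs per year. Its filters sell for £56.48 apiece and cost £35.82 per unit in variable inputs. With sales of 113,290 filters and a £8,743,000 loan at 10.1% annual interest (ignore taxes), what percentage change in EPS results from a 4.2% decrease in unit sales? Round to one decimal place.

Contribution at this volume is 113,290 × £20.66 = £2,340,571.40.
Subtracting fixed costs: EBIT = £2,340,571.40 − £862,500 = £1,478,071.40.
After interest of £883,043.00, pre-tax earnings = £595,028.40.
DCL = total CM / (EBIT − I) = £2,340,571.40 / £595,028.40 = 3.9335.
%ΔEPS = DCL × %ΔSales = 3.9335 × -4.2% = -16.5%.

-16.5%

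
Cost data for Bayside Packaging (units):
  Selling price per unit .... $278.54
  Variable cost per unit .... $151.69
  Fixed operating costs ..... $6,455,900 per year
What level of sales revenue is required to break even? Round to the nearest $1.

$14,176,006

Contribution margin per unit = $278.54 − $151.69 = $126.85, a CM ratio of $126.85 ÷ $278.54 = 0.4554.
Break-even sales = FC ÷ CM ratio = $6,455,900 × $278.54 / $126.85 = $14,176,006.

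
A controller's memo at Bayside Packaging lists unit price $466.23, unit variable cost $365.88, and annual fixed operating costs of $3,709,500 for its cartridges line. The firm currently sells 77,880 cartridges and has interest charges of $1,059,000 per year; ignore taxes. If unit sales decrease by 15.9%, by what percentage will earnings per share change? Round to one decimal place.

At 77,880 units, contribution = 77,880 × $100.35 = $7,815,258.00.
EBIT = $7,815,258.00 − $3,709,500 = $4,105,758.00.
Interest = $1,059,000.00, so EBIT − I = $3,046,758.00.
Degree of combined leverage = contribution ÷ (EBIT − I) = $7,815,258.00 ÷ $3,046,758.00 = 2.5651.
%ΔEPS = DCL × %ΔSales = 2.5651 × -15.9% = -40.8%.

-40.8%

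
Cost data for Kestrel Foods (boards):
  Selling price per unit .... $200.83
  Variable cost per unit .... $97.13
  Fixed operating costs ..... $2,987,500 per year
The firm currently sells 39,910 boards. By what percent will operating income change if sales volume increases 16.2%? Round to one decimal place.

Total contribution margin = 39,910 × $103.70 = $4,138,667.00.
Subtracting fixed costs: EBIT = $4,138,667.00 − $2,987,500 = $1,151,167.00.
Degree of operating leverage = $4,138,667.00 / $1,151,167.00 = 3.5952.
Operating income changes by 3.5952 × +16.2% = +58.2%.

+58.2%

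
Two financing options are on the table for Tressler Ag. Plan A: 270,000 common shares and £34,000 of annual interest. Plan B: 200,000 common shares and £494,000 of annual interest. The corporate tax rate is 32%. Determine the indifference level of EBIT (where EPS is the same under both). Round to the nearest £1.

Set EPS_A = EPS_B: (EBIT − £34,000)(1 − 0.32) ÷ 270,000 = (EBIT − £494,000)(1 − 0.32) ÷ 200,000.
The (1 − t) factor cancels: (EBIT − 34,000) × 200,000 = (EBIT − 494,000) × 270,000.
Solving, EBIT = (494,000·270,000 − 34,000·200,000) / (270,000 − 200,000) = 126,580,000,000 / 70,000 = 1,808,285.71.

£1,808,286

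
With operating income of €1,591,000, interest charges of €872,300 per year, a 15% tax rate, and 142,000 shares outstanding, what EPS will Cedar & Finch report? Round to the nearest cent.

€4.30

Interest = €872,300.00, so EBT = €1,591,000 − €872,300.00 = €718,700.00.
After tax at 15%: net income = €718,700.00 × 0.85 = €610,895.00.
EPS = €610,895.00 ÷ 142,000 = €4.30.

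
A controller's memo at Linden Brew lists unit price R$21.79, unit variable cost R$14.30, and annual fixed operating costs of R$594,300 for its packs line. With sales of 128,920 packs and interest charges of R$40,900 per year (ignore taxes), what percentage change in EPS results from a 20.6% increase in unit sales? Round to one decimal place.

+60.2%

At 128,920 units, contribution = 128,920 × R$7.49 = R$965,610.80.
Subtracting fixed costs: EBIT = R$965,610.80 − R$594,300 = R$371,310.80.
Interest = R$40,900.00, so EBIT − I = R$330,410.80.
DCL = total CM / (EBIT − I) = R$965,610.80 / R$330,410.80 = 2.9225.
%ΔEPS = DCL × %ΔSales = 2.9225 × +20.6% = +60.2%.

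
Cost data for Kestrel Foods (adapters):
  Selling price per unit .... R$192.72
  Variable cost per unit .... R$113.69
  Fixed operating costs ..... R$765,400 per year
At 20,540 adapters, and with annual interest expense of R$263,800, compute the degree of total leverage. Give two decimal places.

Total contribution margin = 20,540 × R$79.03 = R$1,623,276.20.
Subtracting fixed costs: EBIT = R$1,623,276.20 − R$765,400 = R$857,876.20. Interest = R$263,800.00, so EBIT − I = R$594,076.20.
Degree of total leverage = total CM / (EBIT − interest) = R$1,623,276.20 / R$594,076.20 = 2.7324.

2.73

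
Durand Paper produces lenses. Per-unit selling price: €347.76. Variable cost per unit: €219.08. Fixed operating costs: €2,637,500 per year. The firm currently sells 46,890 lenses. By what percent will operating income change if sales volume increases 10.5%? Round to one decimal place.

+18.7%

Total contribution margin = 46,890 × €128.68 = €6,033,805.20.
Subtracting fixed costs: EBIT = €6,033,805.20 − €2,637,500 = €3,396,305.20.
DOL = contribution ÷ EBIT = €6,033,805.20 ÷ €3,396,305.20 = 1.7766.
Operating income changes by 1.7766 × +10.5% = +18.7%.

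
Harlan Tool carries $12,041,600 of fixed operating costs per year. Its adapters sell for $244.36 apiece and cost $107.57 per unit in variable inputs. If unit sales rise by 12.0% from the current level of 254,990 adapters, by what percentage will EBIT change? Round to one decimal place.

Contribution at this volume is 254,990 × $136.79 = $34,880,082.10.
EBIT = $34,880,082.10 − $12,041,600 = $22,838,482.10.
DOL = contribution ÷ EBIT = $34,880,082.10 ÷ $22,838,482.10 = 1.5273.
Operating income changes by 1.5273 × +12.0% = +18.3%.

+18.3%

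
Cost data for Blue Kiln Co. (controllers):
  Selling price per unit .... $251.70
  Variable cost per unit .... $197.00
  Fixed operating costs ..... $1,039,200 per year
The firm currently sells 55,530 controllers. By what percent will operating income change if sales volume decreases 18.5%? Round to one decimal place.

-28.1%

Contribution at this volume is 55,530 × $54.70 = $3,037,491.00.
EBIT = $3,037,491.00 − $1,039,200 = $1,998,291.00.
Degree of operating leverage = $3,037,491.00 / $1,998,291.00 = 1.5200.
Operating income changes by 1.5200 × -18.5% = -28.1%.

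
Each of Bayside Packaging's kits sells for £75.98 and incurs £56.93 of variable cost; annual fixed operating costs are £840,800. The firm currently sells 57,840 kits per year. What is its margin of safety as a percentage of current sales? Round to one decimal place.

23.7%

Contribution margin per unit = £75.98 − £56.93 = £19.05. Break-even units = £840,800 ÷ £19.05 = 44,136.48; break-even revenue = 44,136.48 × £75.98 = £3,353,489.97.
Actual sales revenue = 57,840 × £75.98 = £4,394,683.20.
Margin of safety = (£4,394,683.20 − £3,353,489.97) ÷ £4,394,683.20 = 23.7%.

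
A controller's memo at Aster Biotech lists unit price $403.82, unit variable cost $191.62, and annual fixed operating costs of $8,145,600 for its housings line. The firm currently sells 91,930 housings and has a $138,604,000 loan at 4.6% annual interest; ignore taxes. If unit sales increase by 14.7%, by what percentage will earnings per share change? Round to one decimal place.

Contribution at this volume is 91,930 × $212.20 = $19,507,546.00.
Operating income = contribution − fixed costs = $19,507,546.00 − $8,145,600 = $11,361,946.00.
After interest of $6,375,784.00, pre-tax earnings = $4,986,162.00.
Degree of combined leverage = contribution ÷ (EBIT − I) = $19,507,546.00 ÷ $4,986,162.00 = 3.9123.
%ΔEPS = DCL × %ΔSales = 3.9123 × +14.7% = +57.5%.

+57.5%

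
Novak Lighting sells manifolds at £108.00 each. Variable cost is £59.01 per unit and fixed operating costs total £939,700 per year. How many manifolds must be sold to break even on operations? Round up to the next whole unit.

19,182 manifolds

Each unit contributes £108.00 − £59.01 = £48.99.
Units to break even: £939,700 ÷ £48.99 = 19,181.47, rounded up to 19,182.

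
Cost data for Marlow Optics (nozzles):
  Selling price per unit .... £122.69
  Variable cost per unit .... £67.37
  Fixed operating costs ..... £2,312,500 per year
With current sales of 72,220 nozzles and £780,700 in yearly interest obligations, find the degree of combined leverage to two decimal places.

4.43

Total contribution margin = 72,220 × £55.32 = £3,995,210.40.
Operating income = contribution − fixed costs = £3,995,210.40 − £2,312,500 = £1,682,710.40. Interest = £780,700.00, so EBIT − I = £902,010.40.
DCL = contribution ÷ (EBIT − I) = £3,995,210.40 ÷ £902,010.40 = 4.4292.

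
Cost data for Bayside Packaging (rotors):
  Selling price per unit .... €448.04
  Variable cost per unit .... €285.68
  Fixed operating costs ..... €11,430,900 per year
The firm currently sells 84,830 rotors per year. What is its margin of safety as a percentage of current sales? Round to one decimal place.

17.0%

Contribution margin per unit = €448.04 − €285.68 = €162.36. Break-even units = €11,430,900 ÷ €162.36 = 70,404.66; break-even revenue = 70,404.66 × €448.04 = €31,544,102.22.
Current sales = 84,830 × €448.04 = €38,007,233.20.
Margin of safety = (€38,007,233.20 − €31,544,102.22) ÷ €38,007,233.20 = 17.0%.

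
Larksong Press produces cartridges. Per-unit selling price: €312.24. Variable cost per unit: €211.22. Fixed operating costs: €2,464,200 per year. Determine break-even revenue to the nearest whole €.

€7,616,529

Contribution margin per unit = €312.24 − €211.22 = €101.02, a CM ratio of €101.02 ÷ €312.24 = 0.3235.
Break-even sales = FC ÷ CM ratio = €2,464,200 × €312.24 / €101.02 = €7,616,529.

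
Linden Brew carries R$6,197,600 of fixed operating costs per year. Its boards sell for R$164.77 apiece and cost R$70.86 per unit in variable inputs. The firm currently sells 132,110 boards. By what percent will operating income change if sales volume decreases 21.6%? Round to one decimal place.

Total contribution margin = 132,110 × R$93.91 = R$12,406,450.10.
EBIT = R$12,406,450.10 − R$6,197,600 = R$6,208,850.10.
DOL = contribution ÷ EBIT = R$12,406,450.10 ÷ R$6,208,850.10 = 1.9982.
So EBIT moves 1.9982 × (-21.6%) = -43.2%.

-43.2%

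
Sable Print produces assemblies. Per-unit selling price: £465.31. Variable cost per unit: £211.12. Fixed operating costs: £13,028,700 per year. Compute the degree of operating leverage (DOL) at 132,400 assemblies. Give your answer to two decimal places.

1.63

At 132,400 units, contribution = 132,400 × £254.19 = £33,654,756.00.
EBIT = £33,654,756.00 − £13,028,700 = £20,626,056.00.
So DOL = total CM / EBIT = £33,654,756.00 / £20,626,056.00 = 1.6317.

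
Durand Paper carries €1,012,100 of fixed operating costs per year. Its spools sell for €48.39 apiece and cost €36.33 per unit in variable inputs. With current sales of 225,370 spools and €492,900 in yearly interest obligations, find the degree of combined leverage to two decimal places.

2.24

Total contribution margin = 225,370 × €12.06 = €2,717,962.20.
EBIT = €2,717,962.20 − €1,012,100 = €1,705,862.20. Interest = €492,900.00.
DOL = €2,717,962.20 ÷ €1,705,862.20 = 1.5933; DFL = €1,705,862.20 ÷ €1,212,962.20 = 1.4064.
Combined leverage = 1.5933 × 1.4064 = 2.2408.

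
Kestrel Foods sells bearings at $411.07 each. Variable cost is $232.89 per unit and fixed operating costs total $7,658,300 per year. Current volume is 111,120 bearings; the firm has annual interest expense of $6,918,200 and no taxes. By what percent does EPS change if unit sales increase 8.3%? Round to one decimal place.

+31.5%

At 111,120 units, contribution = 111,120 × $178.18 = $19,799,361.60.
Operating income = contribution − fixed costs = $19,799,361.60 − $7,658,300 = $12,141,061.60.
After interest of $6,918,200.00, pre-tax earnings = $5,222,861.60.
Degree of combined leverage = contribution ÷ (EBIT − I) = $19,799,361.60 ÷ $5,222,861.60 = 3.7909.
EPS therefore changes by 3.7909 × (+8.3%) = +31.5%.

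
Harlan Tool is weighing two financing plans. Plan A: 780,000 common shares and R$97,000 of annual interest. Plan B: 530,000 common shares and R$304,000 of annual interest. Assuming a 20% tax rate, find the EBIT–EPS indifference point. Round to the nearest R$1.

At indifference, (EBIT − 97,000)(1 − t)/780,000 = (EBIT − 304,000)(1 − t)/530,000.
Cancelling (1 − t) and cross-multiplying: 530,000·(EBIT − 97,000) = 780,000·(EBIT − 304,000).
EBIT × (780,000 − 530,000) = 304,000 × 780,000 − 97,000 × 530,000 = 185,710,000,000, so EBIT = 185,710,000,000 ÷ 250,000 = 742,840.00.

R$742,840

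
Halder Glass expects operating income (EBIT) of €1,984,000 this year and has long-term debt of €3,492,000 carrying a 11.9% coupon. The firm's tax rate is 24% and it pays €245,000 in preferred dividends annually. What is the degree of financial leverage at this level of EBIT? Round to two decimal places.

1.59

Interest = €415,548.00.
Pre-tax preferred-dividend burden = €245,000 ÷ (1 − 0.24) = €322,368.42.
DFL = EBIT ÷ [EBIT − I − D_p/(1−t)] = €1,984,000 ÷ [€1,984,000 − €415,548.00 − €322,368.42] = €1,984,000 ÷ €1,246,083.58 = 1.5922.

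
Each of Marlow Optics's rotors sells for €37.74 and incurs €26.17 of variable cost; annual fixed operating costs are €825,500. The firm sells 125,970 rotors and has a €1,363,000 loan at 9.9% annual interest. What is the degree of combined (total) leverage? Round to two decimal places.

At 125,970 units, contribution = 125,970 × €11.57 = €1,457,472.90.
Subtracting fixed costs: EBIT = €1,457,472.90 − €825,500 = €631,972.90. Interest = €134,937.00.
DOL = €1,457,472.90 ÷ €631,972.90 = 2.3062; DFL = €631,972.90 ÷ €497,035.90 = 1.2715.
Combined leverage = 2.3062 × 1.2715 = 2.9323.

2.93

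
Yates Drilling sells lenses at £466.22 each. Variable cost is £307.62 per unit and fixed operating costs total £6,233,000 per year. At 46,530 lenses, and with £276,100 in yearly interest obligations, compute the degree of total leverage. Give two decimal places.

8.48

At 46,530 units, contribution = 46,530 × £158.60 = £7,379,658.00.
Subtracting fixed costs: EBIT = £7,379,658.00 − £6,233,000 = £1,146,658.00. Interest = £276,100.00.
DOL = £7,379,658.00 ÷ £1,146,658.00 = 6.4358; DFL = £1,146,658.00 ÷ £870,558.00 = 1.3172.
Combined leverage = 6.4358 × 1.3172 = 8.4772.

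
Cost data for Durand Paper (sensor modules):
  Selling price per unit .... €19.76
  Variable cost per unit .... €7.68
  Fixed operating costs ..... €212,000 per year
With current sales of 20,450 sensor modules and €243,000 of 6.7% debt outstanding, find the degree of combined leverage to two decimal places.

13.17

Contribution at this volume is 20,450 × €12.08 = €247,036.00.
Operating income = contribution − fixed costs = €247,036.00 − €212,000 = €35,036.00. Interest = €16,281.00, so EBIT − I = €18,755.00.
Degree of total leverage = total CM / (EBIT − interest) = €247,036.00 / €18,755.00 = 13.1717.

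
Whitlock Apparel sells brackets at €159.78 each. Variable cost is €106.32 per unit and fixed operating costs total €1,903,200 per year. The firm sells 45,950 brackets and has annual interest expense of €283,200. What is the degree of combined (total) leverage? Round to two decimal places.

9.10

Total contribution margin = 45,950 × €53.46 = €2,456,487.00.
EBIT = €2,456,487.00 − €1,903,200 = €553,287.00. Interest = €283,200.00.
DOL = €2,456,487.00 ÷ €553,287.00 = 4.4398; DFL = €553,287.00 ÷ €270,087.00 = 2.0486.
Combined leverage = 4.4398 × 2.0486 = 9.0954.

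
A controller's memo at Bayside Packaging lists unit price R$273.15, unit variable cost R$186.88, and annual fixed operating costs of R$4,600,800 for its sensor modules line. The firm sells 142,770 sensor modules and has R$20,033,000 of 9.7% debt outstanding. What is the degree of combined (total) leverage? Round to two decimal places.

At 142,770 units, contribution = 142,770 × R$86.27 = R$12,316,767.90.
Subtracting fixed costs: EBIT = R$12,316,767.90 − R$4,600,800 = R$7,715,967.90. Interest = R$1,943,201.00, so EBIT − I = R$5,772,766.90.
DCL = contribution ÷ (EBIT − I) = R$12,316,767.90 ÷ R$5,772,766.90 = 2.1336.

2.13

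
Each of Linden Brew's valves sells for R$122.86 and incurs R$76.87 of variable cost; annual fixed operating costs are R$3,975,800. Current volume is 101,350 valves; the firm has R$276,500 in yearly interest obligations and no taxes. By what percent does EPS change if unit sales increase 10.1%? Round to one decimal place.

+115.2%

Total contribution margin = 101,350 × R$45.99 = R$4,661,086.50.
Operating income = contribution − fixed costs = R$4,661,086.50 − R$3,975,800 = R$685,286.50.
Interest = R$276,500.00, so EBIT − I = R$408,786.50.
Degree of combined leverage = contribution ÷ (EBIT − I) = R$4,661,086.50 ÷ R$408,786.50 = 11.4023.
%ΔEPS = DCL × %ΔSales = 11.4023 × +10.1% = +115.2%.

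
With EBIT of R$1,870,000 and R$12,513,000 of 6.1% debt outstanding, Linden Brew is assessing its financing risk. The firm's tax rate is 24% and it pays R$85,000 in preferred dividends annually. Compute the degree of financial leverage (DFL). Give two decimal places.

1.88

Interest = R$763,293.00.
Preferred dividends grossed up pre-tax: R$85,000 / (1 − 0.24) = R$111,842.11.
DFL = EBIT ÷ [EBIT − I − D_p/(1−t)] = R$1,870,000 ÷ [R$1,870,000 − R$763,293.00 − R$111,842.11] = R$1,870,000 ÷ R$994,864.89 = 1.8797.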